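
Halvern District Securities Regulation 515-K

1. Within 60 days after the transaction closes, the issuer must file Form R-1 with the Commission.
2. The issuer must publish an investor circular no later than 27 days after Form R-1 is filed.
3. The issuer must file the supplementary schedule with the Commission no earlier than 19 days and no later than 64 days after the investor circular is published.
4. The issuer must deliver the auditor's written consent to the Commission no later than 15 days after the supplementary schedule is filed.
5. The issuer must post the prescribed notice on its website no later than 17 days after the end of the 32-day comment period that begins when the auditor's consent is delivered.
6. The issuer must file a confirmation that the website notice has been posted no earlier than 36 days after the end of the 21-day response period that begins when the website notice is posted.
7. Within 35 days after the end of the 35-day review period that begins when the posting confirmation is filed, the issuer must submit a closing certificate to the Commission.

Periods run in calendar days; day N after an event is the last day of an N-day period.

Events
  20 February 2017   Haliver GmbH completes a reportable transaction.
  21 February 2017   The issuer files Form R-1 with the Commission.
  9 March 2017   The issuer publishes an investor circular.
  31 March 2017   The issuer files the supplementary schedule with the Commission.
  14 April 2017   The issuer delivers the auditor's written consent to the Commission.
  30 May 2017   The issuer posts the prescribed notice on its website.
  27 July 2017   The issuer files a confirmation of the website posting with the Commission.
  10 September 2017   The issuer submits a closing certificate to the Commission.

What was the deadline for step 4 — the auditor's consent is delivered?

15 April 2017

Step 4 runs from 31 March 2017, when the supplementary schedule is filed. 15 days after 31 March 2017 is 15 April 2017.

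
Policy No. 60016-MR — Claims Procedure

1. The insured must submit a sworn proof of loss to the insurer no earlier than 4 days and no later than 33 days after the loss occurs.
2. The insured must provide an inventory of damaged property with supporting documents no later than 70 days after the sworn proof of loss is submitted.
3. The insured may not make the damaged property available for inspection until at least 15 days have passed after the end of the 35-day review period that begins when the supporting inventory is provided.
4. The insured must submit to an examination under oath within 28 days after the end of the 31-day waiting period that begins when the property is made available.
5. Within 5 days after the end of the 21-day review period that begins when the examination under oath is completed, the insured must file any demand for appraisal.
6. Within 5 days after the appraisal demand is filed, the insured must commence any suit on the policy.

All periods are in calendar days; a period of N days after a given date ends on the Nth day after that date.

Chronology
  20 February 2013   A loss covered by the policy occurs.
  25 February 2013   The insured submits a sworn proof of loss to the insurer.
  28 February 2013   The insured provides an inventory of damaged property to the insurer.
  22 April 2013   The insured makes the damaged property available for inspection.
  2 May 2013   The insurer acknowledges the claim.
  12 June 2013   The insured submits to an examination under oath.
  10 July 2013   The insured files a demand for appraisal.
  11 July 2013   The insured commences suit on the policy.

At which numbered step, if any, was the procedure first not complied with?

Step 1 — 4 and 33 days from 20 February 2013 (when the loss occurs) are 24 February 2013 and 25 March 2013 respectively; done 25 February 2013 — within the window.
Step 2 — counting 70 days from 25 February 2013 (when the sworn proof of loss is submitted) gives a deadline of 6 May 2013; done 28 February 2013 — timely.
Step 3 — must wait 15 days from 4 April 2013 (end of the 35-day review period, which began when the supporting inventory is provided on 28 February 2013), so not before 19 April 2013; done 22 April 2013 — permitted.
Step 4 — counting 28 days from 23 May 2013 (end of the 31-day waiting period, which began when the property is made available on 22 April 2013) gives a deadline of 20 June 2013; done 12 June 2013 — timely.
Step 5 — counting 5 days from 3 July 2013 (end of the 21-day review period, which began when the examination under oath is completed on 12 June 2013) gives a deadline of 8 July 2013; not done until 10 July 2013, 2 days after the deadline.

Step 5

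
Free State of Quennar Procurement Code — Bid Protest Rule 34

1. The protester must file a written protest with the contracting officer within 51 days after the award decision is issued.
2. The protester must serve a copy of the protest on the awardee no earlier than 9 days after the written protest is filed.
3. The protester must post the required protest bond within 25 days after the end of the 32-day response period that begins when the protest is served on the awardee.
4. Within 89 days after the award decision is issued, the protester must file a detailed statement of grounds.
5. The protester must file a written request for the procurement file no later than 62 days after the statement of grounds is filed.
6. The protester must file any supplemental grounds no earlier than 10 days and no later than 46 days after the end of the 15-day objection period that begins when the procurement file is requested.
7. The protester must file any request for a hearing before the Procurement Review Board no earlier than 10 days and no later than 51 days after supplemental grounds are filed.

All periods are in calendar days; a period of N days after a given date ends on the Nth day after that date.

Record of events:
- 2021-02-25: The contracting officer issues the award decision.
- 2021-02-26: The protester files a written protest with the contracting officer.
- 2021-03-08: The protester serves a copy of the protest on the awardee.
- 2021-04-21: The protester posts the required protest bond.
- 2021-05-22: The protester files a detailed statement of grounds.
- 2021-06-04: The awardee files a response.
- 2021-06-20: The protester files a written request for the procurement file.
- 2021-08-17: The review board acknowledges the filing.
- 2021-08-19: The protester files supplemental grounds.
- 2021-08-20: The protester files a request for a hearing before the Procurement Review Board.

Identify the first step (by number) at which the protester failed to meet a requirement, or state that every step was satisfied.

Step 1: 51 days after 2021-02-25 (when the award decision is issued) is 2021-04-17; 2021-02-26 is within that limit.
Step 2: the earliest permitted date is 9 days after 2021-02-26 (when the written protest is filed), i.e. 2021-03-07; 2021-03-08 is on or after that date.
Step 3: 25 days after 2021-04-09 (end of the 32-day response period, which began when the protest is served on the awardee on 2021-03-08) is 2021-05-04; completed 2021-04-21, before the deadline.
Step 4: 89 days after 2021-02-25 (when the award decision is issued) is 2021-05-25; 2021-05-22 is within that limit.
Step 5: 62 days after 2021-05-22 (when the statement of grounds is filed) is 2021-07-23; completed 2021-06-20, before the deadline.
Step 6: the window is 10–46 days after 2021-07-05 (end of the 15-day objection period, which began when the procurement file is requested on 2021-06-20), so 2021-07-15 through 2021-08-20; 2021-08-19 falls inside that range.
Step 7: the window is 10–51 days after 2021-08-19 (when supplemental grounds are filed), so 2021-08-29 through 2021-10-09; done 2021-08-20 — 9 days before the window opened.

Step 7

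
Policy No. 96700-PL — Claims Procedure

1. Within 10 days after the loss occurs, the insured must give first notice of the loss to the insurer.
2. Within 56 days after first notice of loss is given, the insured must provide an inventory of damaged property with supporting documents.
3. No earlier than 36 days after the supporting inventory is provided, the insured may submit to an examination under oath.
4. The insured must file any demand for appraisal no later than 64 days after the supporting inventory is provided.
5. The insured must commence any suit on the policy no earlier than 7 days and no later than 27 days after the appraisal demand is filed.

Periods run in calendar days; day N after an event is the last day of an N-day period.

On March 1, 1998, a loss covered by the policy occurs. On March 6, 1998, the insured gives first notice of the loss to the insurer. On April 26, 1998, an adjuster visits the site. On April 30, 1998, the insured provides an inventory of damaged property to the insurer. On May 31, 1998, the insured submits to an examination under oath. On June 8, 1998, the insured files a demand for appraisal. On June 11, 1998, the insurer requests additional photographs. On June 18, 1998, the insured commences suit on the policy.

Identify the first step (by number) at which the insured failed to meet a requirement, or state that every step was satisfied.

Step 1 — counting 10 days from March 1, 1998 (when the loss occurs) gives a deadline of March 11, 1998; completed March 6, 1998, before the deadline.
Step 2 — counting 56 days from March 6, 1998 (when first notice of loss is given) gives a deadline of May 1, 1998; completed April 30, 1998, before the deadline.
Step 3 — must wait 36 days from April 30, 1998 (when the supporting inventory is provided), so not before June 5, 1998; acted on May 31, 1998, 5 days prematurely.
The analysis stops there.

Step 3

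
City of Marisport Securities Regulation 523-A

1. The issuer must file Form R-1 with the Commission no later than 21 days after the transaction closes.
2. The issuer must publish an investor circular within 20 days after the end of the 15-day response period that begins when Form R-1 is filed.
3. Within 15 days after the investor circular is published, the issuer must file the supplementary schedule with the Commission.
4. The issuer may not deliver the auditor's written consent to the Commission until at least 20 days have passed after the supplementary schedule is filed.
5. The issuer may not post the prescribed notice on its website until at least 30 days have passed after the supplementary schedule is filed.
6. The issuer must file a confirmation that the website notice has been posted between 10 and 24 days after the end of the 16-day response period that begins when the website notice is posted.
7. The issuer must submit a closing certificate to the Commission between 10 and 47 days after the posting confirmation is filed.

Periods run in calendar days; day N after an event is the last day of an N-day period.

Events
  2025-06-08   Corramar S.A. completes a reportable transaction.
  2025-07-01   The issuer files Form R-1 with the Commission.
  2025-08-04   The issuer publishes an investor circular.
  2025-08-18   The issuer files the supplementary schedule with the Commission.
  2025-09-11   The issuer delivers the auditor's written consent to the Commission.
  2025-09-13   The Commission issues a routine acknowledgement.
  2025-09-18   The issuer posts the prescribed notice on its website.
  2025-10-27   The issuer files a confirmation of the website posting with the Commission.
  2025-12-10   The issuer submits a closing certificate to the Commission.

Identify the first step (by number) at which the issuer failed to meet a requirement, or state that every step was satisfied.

Step 1

(1) due by 2025-06-08 + 21 days = 2025-06-29; 2025-07-01 misses that deadline by 2 days.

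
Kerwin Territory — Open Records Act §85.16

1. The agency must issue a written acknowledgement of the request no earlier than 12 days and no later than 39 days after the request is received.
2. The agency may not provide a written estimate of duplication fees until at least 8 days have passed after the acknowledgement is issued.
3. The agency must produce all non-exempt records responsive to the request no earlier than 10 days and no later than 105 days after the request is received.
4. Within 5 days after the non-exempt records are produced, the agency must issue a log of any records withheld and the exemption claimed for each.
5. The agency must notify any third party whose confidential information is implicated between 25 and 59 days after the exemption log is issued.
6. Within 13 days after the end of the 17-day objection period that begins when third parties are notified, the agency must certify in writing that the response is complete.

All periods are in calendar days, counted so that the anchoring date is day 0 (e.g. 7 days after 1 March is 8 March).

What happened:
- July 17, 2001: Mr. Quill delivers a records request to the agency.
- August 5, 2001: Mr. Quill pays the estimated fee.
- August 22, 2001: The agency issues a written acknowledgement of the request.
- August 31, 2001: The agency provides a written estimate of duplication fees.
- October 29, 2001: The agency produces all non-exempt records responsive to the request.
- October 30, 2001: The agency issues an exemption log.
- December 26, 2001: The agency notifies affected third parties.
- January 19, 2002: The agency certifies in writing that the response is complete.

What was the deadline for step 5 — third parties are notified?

Step 5 runs from October 30, 2001, when the exemption log is issued. The window is 25–59 days after October 30, 2001; it closes on December 28, 2001.

December 28, 2001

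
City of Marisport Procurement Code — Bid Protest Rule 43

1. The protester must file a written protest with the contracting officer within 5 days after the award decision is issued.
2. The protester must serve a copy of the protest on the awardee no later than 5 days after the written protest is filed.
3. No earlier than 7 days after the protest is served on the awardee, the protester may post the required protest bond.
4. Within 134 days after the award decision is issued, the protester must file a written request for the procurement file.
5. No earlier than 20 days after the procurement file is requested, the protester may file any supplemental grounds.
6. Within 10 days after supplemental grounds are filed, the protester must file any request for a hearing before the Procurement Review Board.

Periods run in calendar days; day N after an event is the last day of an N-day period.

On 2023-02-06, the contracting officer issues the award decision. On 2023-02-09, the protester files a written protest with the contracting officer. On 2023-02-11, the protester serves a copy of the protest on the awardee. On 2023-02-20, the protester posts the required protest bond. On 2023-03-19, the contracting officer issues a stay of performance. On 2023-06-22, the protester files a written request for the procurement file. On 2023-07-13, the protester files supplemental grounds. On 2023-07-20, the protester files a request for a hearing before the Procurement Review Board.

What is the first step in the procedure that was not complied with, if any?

(1) due by 2023-02-06 + 5 days = 2023-02-11; completed 2023-02-09, before the deadline.
(2) due by 2023-02-09 + 5 days = 2023-02-14; completed 2023-02-11, before the deadline.
(3) permitted from 2023-02-11 + 7 days = 2023-02-18 onward; 2023-02-20 is on or after that date.
(4) due by 2023-02-06 + 134 days = 2023-06-20; 2023-06-22 misses that deadline by 2 days.

Step 4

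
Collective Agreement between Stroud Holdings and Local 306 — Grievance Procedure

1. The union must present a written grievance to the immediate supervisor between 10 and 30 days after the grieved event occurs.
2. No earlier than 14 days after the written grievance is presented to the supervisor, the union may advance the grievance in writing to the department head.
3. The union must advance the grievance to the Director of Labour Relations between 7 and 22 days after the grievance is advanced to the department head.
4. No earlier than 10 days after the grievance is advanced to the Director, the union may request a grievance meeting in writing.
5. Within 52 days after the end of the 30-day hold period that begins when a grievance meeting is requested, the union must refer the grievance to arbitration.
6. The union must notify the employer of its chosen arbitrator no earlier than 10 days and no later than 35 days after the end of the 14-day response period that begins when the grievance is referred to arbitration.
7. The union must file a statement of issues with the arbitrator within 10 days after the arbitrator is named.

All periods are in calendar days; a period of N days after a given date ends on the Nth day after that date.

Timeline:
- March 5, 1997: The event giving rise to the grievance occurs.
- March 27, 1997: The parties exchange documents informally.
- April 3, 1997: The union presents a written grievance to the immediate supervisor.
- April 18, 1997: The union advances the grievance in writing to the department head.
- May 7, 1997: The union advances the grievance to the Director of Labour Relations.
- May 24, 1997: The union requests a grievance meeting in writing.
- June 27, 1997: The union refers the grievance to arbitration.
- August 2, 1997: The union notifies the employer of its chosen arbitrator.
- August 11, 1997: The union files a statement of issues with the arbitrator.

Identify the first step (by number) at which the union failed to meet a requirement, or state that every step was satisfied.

None — every step was satisfied

Step 1: the window is 10–30 days after March 5, 1997 (when the grieved event occurs), so March 15, 1997 through April 4, 1997; April 3, 1997 falls inside that range.
Step 2: the earliest permitted date is 14 days after April 3, 1997 (when the written grievance is presented to the supervisor), i.e. April 17, 1997; done April 18, 1997 — permitted.
Step 3: the window is 7–22 days after April 18, 1997 (when the grievance is advanced to the department head), so April 25, 1997 through May 10, 1997; done May 7, 1997, which is between those dates.
Step 4: the earliest permitted date is 10 days after May 7, 1997 (when the grievance is advanced to the Director), i.e. May 17, 1997; done May 24, 1997, after the minimum wait.
Step 5: 52 days after June 23, 1997 (end of the 30-day hold period, which began when a grievance meeting is requested on May 24, 1997) is August 14, 1997; completed June 27, 1997, before the deadline.
Step 6: the window is 10–35 days after July 11, 1997 (end of the 14-day response period, which began when the grievance is referred to arbitration on June 27, 1997), so July 21, 1997 through August 15, 1997; August 2, 1997 falls inside that range.
Step 7: 10 days after August 2, 1997 (when the arbitrator is named) is August 12, 1997; August 11, 1997 is within that limit.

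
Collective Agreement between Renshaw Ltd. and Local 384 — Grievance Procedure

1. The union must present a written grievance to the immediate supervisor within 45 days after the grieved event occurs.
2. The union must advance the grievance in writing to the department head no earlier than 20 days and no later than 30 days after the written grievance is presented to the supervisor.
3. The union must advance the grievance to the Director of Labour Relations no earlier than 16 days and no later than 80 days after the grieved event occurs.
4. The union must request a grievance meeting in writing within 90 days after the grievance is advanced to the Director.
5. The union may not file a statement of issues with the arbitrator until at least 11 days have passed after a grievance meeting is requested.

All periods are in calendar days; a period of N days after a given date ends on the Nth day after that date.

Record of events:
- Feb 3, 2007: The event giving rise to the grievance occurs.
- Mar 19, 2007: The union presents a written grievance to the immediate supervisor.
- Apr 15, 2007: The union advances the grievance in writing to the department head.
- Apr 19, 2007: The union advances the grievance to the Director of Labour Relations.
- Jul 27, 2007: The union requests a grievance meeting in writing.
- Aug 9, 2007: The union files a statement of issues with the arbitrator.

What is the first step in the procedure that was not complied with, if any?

Step 4

Step 1: 45 days after Feb 3, 2007 (when the grieved event occurs) is Mar 20, 2007; done Mar 19, 2007 — timely.
Step 2: the window is 20–30 days after Mar 19, 2007 (when the written grievance is presented to the supervisor), so Apr 8, 2007 through Apr 18, 2007; done Apr 15, 2007 — within the window.
Step 3: the window is 16–80 days after Feb 3, 2007 (when the grieved event occurs), so Feb 19, 2007 through Apr 24, 2007; Apr 19, 2007 falls inside that range.
Step 4: 90 days after Apr 19, 2007 (when the grievance is advanced to the Director) is Jul 18, 2007; not done until Jul 27, 2007, 9 days after the deadline.
That is the first point of non-compliance.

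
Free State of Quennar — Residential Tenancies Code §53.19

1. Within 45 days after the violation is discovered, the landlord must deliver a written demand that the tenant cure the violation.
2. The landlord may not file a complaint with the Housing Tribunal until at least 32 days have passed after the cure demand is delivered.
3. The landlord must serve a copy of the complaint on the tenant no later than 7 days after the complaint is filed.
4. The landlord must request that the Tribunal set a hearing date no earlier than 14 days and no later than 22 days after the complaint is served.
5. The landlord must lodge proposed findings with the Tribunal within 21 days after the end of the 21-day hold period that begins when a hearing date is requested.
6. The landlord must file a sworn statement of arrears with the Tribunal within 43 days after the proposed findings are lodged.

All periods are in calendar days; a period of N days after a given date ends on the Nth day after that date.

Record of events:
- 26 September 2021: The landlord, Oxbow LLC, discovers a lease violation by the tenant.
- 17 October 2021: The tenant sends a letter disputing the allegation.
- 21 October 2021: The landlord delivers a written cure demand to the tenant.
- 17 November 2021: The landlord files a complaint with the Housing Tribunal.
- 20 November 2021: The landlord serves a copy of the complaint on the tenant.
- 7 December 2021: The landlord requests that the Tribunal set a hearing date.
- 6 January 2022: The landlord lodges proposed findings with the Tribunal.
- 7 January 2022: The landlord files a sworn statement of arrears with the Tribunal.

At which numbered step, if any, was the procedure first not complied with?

(1) due by 26 September 2021 + 45 days = 10 November 2021; 21 October 2021 is within that limit.
(2) permitted from 21 October 2021 + 32 days = 22 November 2021 onward; 17 November 2021 is 5 days before the earliest permitted date.
No need to go further; step 2 was not satisfied.

Step 2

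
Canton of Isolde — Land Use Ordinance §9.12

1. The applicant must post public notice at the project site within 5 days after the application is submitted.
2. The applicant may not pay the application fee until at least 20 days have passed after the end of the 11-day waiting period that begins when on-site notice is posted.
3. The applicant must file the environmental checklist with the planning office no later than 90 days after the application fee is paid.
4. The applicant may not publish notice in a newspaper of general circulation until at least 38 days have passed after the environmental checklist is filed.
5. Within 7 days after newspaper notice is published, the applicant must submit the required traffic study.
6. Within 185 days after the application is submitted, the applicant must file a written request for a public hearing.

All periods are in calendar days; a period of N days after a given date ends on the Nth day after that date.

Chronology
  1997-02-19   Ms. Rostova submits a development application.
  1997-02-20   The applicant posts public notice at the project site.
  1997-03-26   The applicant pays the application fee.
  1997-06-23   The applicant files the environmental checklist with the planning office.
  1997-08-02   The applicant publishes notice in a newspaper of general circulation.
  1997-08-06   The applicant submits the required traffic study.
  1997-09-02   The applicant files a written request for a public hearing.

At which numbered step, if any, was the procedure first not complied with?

Step 1 — counting 5 days from 1997-02-19 (when the application is submitted) gives a deadline of 1997-02-24; 1997-02-20 is within that limit.
Step 2 — must wait 20 days from 1997-03-03 (end of the 11-day waiting period, which began when on-site notice is posted on 1997-02-20), so not before 1997-03-23; done 1997-03-26 — permitted.
Step 3 — counting 90 days from 1997-03-26 (when the application fee is paid) gives a deadline of 1997-06-24; completed 1997-06-23, before the deadline.
Step 4 — must wait 38 days from 1997-06-23 (when the environmental checklist is filed), so not before 1997-07-31; done 1997-08-02 — permitted.
Step 5 — counting 7 days from 1997-08-02 (when newspaper notice is published) gives a deadline of 1997-08-09; completed 1997-08-06, before the deadline.
Step 6 — counting 185 days from 1997-02-19 (when the application is submitted) gives a deadline of 1997-08-23; done 1997-09-02 — 10 days late.

Step 6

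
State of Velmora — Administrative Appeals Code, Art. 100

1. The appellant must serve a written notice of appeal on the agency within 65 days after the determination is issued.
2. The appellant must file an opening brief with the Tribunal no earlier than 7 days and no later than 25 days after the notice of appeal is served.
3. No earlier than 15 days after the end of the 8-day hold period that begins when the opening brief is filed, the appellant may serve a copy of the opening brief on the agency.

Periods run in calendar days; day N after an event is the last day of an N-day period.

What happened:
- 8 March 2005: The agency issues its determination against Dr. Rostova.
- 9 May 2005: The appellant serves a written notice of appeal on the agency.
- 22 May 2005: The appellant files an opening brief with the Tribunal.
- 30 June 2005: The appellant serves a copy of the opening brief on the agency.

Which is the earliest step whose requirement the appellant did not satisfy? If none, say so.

Step 1 — counting 65 days from 8 March 2005 (when the determination is issued) gives a deadline of 12 May 2005; completed 9 May 2005, before the deadline.
Step 2 — 7 and 25 days from 9 May 2005 (when the notice of appeal is served) are 16 May 2005 and 3 June 2005 respectively; done 22 May 2005, which is between those dates.
Step 3 — must wait 15 days from 30 May 2005 (end of the 8-day hold period, which began when the opening brief is filed on 22 May 2005), so not before 14 June 2005; done 30 June 2005, after the minimum wait.

None — every step was satisfied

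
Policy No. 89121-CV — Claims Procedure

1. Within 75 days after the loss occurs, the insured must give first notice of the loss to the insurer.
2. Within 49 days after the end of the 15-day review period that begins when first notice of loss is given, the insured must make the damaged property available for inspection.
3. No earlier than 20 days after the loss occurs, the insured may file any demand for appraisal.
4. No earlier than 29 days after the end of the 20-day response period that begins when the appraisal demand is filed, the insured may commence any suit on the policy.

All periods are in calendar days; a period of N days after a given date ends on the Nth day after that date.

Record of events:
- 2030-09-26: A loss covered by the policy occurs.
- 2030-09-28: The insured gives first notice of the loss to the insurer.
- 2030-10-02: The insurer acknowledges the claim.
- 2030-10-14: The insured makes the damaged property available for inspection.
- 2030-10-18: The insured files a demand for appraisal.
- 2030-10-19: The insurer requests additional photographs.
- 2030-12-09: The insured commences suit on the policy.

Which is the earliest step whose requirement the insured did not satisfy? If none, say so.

(1) due by 2030-09-26 + 75 days = 2030-12-10; done 2030-09-28 — timely.
(2) due by 2030-10-13 + 49 days = 2030-12-01; done 2030-10-14 — timely.
(3) permitted from 2030-09-26 + 20 days = 2030-10-16 onward; done 2030-10-18, after the minimum wait.
(4) permitted from 2030-11-07 + 29 days = 2030-12-06 onward; 2030-12-09 is on or after that date.

None — every step was satisfied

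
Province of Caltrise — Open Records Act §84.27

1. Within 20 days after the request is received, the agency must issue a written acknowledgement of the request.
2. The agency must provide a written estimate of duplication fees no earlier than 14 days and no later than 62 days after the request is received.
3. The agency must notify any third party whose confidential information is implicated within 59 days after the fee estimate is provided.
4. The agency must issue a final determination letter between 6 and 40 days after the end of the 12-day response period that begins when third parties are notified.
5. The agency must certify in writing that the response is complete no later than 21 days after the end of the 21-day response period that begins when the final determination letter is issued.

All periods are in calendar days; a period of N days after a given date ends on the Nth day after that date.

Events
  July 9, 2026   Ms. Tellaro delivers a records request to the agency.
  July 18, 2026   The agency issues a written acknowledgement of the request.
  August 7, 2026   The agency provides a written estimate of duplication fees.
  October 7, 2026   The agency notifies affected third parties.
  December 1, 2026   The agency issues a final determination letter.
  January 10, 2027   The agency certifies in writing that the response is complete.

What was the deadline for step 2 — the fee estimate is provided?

September 9, 2026

Step 2 runs from July 9, 2026, when the request is received. The window is 14–62 days after July 9, 2026; it closes on September 9, 2026.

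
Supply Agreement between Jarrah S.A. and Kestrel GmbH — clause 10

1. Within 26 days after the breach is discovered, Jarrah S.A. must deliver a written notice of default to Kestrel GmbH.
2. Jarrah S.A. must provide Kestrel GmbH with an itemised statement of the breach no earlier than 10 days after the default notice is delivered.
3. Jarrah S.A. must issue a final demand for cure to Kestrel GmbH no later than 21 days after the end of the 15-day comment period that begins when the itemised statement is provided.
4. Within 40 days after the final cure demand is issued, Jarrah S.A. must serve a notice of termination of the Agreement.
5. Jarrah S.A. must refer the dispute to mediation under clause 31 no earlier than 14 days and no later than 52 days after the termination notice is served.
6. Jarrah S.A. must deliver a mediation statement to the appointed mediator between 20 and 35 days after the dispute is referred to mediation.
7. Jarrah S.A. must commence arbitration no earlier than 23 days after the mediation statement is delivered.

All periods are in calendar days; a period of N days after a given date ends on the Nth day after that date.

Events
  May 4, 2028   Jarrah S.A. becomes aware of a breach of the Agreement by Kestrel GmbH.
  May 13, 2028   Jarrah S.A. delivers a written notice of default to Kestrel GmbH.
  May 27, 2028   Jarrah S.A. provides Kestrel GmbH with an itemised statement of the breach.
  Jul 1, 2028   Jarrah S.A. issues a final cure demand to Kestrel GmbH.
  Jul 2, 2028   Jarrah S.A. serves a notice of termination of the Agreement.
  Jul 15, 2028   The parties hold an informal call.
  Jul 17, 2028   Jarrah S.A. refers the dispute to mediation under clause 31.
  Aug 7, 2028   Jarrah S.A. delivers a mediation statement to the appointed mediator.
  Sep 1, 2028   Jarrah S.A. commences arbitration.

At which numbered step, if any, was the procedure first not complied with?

Step 1: 26 days after May 4, 2028 (when the breach is discovered) is May 30, 2028; May 13, 2028 is within that limit.
Step 2: the earliest permitted date is 10 days after May 13, 2028 (when the default notice is delivered), i.e. May 23, 2028; May 27, 2028 is on or after that date.
Step 3: 21 days after Jun 11, 2028 (end of the 15-day comment period, which began when the itemised statement is provided on May 27, 2028) is Jul 2, 2028; Jul 1, 2028 is within that limit.
Step 4: 40 days after Jul 1, 2028 (when the final cure demand is issued) is Aug 10, 2028; Jul 2, 2028 is within that limit.
Step 5: the window is 14–52 days after Jul 2, 2028 (when the termination notice is served), so Jul 16, 2028 through Aug 23, 2028; done Jul 17, 2028, which is between those dates.
Step 6: the window is 20–35 days after Jul 17, 2028 (when the dispute is referred to mediation), so Aug 6, 2028 through Aug 21, 2028; done Aug 7, 2028, which is between those dates.
Step 7: the earliest permitted date is 23 days after Aug 7, 2028 (when the mediation statement is delivered), i.e. Aug 30, 2028; Sep 1, 2028 is on or after that date.

None — every step was satisfied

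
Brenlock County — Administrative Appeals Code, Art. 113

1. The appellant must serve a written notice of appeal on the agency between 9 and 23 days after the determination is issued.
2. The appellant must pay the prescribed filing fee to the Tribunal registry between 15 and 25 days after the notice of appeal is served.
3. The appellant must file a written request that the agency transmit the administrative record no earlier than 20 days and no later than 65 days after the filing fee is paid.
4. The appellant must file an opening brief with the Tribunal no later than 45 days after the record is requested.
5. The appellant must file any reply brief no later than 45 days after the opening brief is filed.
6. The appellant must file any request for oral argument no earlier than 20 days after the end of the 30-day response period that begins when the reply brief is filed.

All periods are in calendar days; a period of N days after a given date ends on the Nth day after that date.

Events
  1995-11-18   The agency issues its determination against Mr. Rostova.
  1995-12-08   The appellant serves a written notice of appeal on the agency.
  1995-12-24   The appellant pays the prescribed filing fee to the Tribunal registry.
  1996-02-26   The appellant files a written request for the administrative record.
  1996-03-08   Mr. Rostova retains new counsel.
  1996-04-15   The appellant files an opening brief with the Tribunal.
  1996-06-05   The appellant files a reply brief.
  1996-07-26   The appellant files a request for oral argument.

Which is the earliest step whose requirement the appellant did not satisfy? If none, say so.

(1) the permitted window runs from 1995-11-18 + 9 = 1995-11-27 to 1995-11-18 + 23 = 1995-12-11; done 1995-12-08, which is between those dates.
(2) the permitted window runs from 1995-12-08 + 15 = 1995-12-23 to 1995-12-08 + 25 = 1996-01-02; done 1995-12-24 — within the window.
(3) the permitted window runs from 1995-12-24 + 20 = 1996-01-13 to 1995-12-24 + 65 = 1996-02-27; 1996-02-26 falls inside that range.
(4) due by 1996-02-26 + 45 days = 1996-04-11; done 1996-04-15 — 4 days late.

Step 4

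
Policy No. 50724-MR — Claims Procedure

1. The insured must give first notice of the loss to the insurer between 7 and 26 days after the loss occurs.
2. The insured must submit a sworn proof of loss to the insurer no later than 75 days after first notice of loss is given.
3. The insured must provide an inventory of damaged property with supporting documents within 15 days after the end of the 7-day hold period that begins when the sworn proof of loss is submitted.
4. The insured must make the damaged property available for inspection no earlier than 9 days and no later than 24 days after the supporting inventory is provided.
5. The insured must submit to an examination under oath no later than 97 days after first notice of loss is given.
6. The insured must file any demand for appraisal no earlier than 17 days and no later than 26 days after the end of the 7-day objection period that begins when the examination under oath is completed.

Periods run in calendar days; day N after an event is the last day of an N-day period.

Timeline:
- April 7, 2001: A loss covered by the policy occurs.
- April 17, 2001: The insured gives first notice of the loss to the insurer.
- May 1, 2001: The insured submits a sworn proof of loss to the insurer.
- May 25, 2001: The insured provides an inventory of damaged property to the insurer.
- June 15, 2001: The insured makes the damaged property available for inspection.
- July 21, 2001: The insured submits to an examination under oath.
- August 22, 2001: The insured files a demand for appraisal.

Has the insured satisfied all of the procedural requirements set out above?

(1) the permitted window runs from April 7, 2001 + 7 = April 14, 2001 to April 7, 2001 + 26 = May 3, 2001; done April 17, 2001 — within the window.
(2) due by April 17, 2001 + 75 days = July 1, 2001; May 1, 2001 is within that limit.
(3) due by May 8, 2001 + 15 days = May 23, 2001; not done until May 25, 2001, 2 days after the deadline.
The procedure was therefore not followed at step 3.

No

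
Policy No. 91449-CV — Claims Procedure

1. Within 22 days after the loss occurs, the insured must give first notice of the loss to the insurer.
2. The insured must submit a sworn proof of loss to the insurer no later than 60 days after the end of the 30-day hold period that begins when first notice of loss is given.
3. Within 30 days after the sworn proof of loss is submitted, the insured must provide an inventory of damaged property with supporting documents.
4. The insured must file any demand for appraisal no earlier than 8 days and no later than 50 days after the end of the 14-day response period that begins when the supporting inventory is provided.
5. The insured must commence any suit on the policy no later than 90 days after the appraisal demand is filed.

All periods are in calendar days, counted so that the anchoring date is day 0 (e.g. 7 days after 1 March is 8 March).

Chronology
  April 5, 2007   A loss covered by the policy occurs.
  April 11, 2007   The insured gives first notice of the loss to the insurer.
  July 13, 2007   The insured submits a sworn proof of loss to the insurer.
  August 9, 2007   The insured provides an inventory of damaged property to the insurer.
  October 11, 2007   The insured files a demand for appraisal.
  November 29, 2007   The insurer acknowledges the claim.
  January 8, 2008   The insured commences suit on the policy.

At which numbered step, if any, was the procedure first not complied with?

Step 1: 22 days after April 5, 2007 (when the loss occurs) is April 27, 2007; April 11, 2007 is within that limit.
Step 2: 60 days after May 11, 2007 (end of the 30-day hold period, which began when first notice of loss is given on April 11, 2007) is July 10, 2007; not done until July 13, 2007, 3 days after the deadline.
The procedure was therefore not followed at step 2.

Step 2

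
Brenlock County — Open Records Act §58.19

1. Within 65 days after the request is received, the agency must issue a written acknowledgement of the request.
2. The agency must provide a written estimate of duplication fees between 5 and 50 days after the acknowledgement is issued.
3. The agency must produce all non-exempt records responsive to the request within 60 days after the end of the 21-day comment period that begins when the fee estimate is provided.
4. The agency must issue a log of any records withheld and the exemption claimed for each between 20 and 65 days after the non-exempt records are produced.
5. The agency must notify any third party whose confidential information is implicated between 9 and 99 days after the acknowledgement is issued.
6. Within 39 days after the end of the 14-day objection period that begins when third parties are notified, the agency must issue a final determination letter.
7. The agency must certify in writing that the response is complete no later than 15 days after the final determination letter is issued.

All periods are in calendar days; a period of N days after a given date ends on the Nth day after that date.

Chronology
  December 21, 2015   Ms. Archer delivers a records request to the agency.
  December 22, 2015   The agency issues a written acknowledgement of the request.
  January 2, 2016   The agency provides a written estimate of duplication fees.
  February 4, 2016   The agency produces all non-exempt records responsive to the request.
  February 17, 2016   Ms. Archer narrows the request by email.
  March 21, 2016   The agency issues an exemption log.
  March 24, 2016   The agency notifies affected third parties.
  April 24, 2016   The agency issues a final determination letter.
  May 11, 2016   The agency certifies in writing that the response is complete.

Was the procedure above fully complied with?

Step 1 — counting 65 days from December 21, 2015 (when the request is received) gives a deadline of February 24, 2016; December 22, 2015 is within that limit.
Step 2 — 5 and 50 days from December 22, 2015 (when the acknowledgement is issued) are December 27, 2015 and February 10, 2016 respectively; done January 2, 2016 — within the window.
Step 3 — counting 60 days from January 23, 2016 (end of the 21-day comment period, which began when the fee estimate is provided on January 2, 2016) gives a deadline of March 23, 2016; February 4, 2016 is within that limit.
Step 4 — 20 and 65 days from February 4, 2016 (when the non-exempt records are produced) are February 24, 2016 and April 9, 2016 respectively; done March 21, 2016 — within the window.
Step 5 — 9 and 99 days from December 22, 2015 (when the acknowledgement is issued) are December 31, 2015 and March 30, 2016 respectively; March 24, 2016 falls inside that range.
Step 6 — counting 39 days from April 7, 2016 (end of the 14-day objection period, which began when third parties are notified on March 24, 2016) gives a deadline of May 16, 2016; April 24, 2016 is within that limit.
Step 7 — counting 15 days from April 24, 2016 (when the final determination letter is issued) gives a deadline of May 9, 2016; not done until May 11, 2016, 2 days after the deadline.

No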